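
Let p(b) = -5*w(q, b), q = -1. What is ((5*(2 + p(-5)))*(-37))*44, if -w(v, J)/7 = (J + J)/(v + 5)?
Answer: 695970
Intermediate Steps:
w(v, J) = -14*J/(5 + v) (w(v, J) = -7*(J + J)/(v + 5) = -7*2*J/(5 + v) = -14*J/(5 + v))
p(b) = 35*b/2 (p(b) = -(-70)*b/(5 - 1) = -(-70)*b/4 = -(-35)*b/2 = 35*b/2)
((5*(2 + p(-5)))*(-37))*44 = ((5*(2 + (35/2)*(-5)))*(-37))*44 = ((5*(2 - 175/2))*(-37))*44 = ((5*(-171/2))*(-37))*44 = -855/2*(-37)*44 = (31635/2)*44 = 695970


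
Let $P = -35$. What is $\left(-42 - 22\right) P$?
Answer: $2240$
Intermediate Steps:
$\left(-42 - 22\right) P = \left(-42 - 22\right) \left(-35\right) = \left(-64\right) \left(-35\right) = 2240$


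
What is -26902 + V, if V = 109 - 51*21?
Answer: -27864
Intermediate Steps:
V = -962 (V = 109 - 1071 = -962)
-26902 + V = -26902 - 962 = -27864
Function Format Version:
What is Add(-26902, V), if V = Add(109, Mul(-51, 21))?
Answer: -27864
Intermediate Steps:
V = -962 (V = Add(109, -1071) = -962)
Add(-26902, V) = Add(-26902, -962) = -27864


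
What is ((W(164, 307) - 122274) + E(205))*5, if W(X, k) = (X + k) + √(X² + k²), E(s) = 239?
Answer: -607820 + 5*√121145 ≈ -6.0608e+5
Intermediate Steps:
W(X, k) = X + k + √(X² + k²)
((W(164, 307) - 122274) + E(205))*5 = (((164 + 307 + √(164² + 307²)) - 122274) + 239)*5 = (((164 + 307 + √(26896 + 94249)) - 122274) + 239)*5 = (((164 + 307 + √121145) - 122274) + 239)*5 = (((471 + √121145) - 122274) + 239)*5 = ((-121803 + √121145) + 239)*5 = (-121564 + √121145)*5 = -607820 + 5*√121145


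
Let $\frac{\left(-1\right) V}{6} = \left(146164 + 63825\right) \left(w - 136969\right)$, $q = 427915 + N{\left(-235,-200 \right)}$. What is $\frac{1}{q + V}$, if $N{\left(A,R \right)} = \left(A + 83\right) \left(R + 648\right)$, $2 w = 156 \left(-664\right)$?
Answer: $\frac{1}{237826761593} \approx 4.2047 \cdot 10^{-12}$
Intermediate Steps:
$w = -51792$ ($w = \frac{156 \left(-664\right)}{2} = \frac{1}{2} \left(-103584\right) = -51792$)
$N{\left(A,R \right)} = \left(83 + A\right) \left(648 + R\right)$
$q = 359819$ ($q = 427915 + \left(53784 + 83 \left(-200\right) + 648 \left(-235\right) - -47000\right) = 427915 + \left(53784 - 16600 - 152280 + 47000\right) = 427915 - 68096 = 359819$)
$V = 237826401774$ ($V = - 6 \left(146164 + 63825\right) \left(-51792 - 136969\right) = - 6 \cdot 209989 \left(-188761\right) = \left(-6\right) \left(-39637733629\right) = 237826401774$)
$\frac{1}{q + V} = \frac{1}{359819 + 237826401774} = \frac{1}{237826761593}$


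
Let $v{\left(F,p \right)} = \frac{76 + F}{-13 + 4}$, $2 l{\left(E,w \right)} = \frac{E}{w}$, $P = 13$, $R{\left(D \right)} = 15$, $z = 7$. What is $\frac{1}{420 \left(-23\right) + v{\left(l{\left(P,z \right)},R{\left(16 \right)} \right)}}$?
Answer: $- \frac{42}{406079} \approx -0.00010343$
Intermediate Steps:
$l{\left(E,w \right)} = \frac{E}{2 w}$ ($l{\left(E,w \right)} = \frac{E \frac{1}{w}}{2} = \frac{E}{2 w}$)
$v{\left(F,p \right)} = - \frac{76}{9} - \frac{F}{9}$ ($v{\left(F,p \right)} = \frac{76 + F}{-9} = \left(76 + F\right) \left(- \frac{1}{9}\right) = - \frac{76}{9} - \frac{F}{9}$)
$\frac{1}{420 \left(-23\right) + v{\left(l{\left(P,z \right)},R{\left(16 \right)} \right)}} = \frac{1}{420 \left(-23\right) - \left(\frac{76}{9} + \frac{\frac{1}{2} \cdot 13 \cdot \frac{1}{7}}{9}\right)} = \frac{1}{-9660 - \left(\frac{76}{9} + \frac{\frac{1}{2} \cdot 13 \cdot \frac{1}{7}}{9}\right)} = \frac{1}{-9660 - \frac{359}{42}} = \frac{1}{- \frac{406079}{42}} = - \frac{42}{406079}$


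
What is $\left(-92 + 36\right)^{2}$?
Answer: $3136$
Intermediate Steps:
$\left(-92 + 36\right)^{2} = \left(-56\right)^{2} = 3136$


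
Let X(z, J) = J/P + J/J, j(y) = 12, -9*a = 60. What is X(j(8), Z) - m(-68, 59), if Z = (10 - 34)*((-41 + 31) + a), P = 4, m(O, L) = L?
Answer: 42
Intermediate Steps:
a = -20/3 (a = -⅑*60 = -20/3 ≈ -6.6667)
Z = 400 (Z = (10 - 34)*((-41 + 31) - 20/3) = -24*(-10 - 20/3) = -24*(-50/3) = 400)
X(z, J) = 1 + J/4 (X(z, J) = J/4 + J/J = J*(¼) + 1 = J/4 + 1 = 1 + J/4)
X(j(8), Z) - m(-68, 59) = (1 + (¼)*400) - 1*59 = (1 + 100) - 59 = 101 - 59 = 42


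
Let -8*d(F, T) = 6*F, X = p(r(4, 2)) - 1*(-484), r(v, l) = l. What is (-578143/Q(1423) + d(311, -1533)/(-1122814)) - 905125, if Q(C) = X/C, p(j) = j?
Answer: -2835303501742373/1091375208 ≈ -2.5979e+6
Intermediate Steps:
X = 486 (X = 2 - 1*(-484) = 2 + 484 = 486)
d(F, T) = -3*F/4
Q(C) = 486/C
(-578143/Q(1423) + d(311, -1533)/(-1122814)) - 905125 = (-578143/(486/1423) - 3/4*311/(-1122814)) - 905125 = (-578143/(486*(1/1423)) - 933/4*(-1/1122814)) - 905125 = (-578143/486/1423 + 933/4491256) - 905125 = (-578143*1423/486 + 933/4491256) - 905125 = (-822697489/486 + 933/4491256) - 905125 = -1847472516601373/1091375208 - 905125 = -2835303501742373/1091375208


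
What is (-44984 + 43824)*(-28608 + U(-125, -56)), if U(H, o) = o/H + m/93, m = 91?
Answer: 77151928744/2325 ≈ 3.3184e+7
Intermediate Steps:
U(H, o) = 91/93 + o/H (U(H, o) = o/H + 91/93 = 91/93 + o/H)
(-44984 + 43824)*(-28608 + U(-125, -56)) = (-44984 + 43824)*(-28608 + (91/93 - 56/(-125))) = -1160*(-28608 + (91/93 - 56*(-1/125))) = -1160*(-28608 + (91/93 + 56/125)) = -1160*(-28608 + 16583/11625) = -1160*(-332551417/11625) = 77151928744/2325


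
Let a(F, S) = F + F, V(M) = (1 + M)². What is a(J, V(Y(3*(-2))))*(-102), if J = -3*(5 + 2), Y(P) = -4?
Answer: 4284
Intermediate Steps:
J = -21 (J = -3*7 = -21)
a(F, S) = 2*F
a(J, V(Y(3*(-2))))*(-102) = (2*(-21))*(-102) = -42*(-102) = 4284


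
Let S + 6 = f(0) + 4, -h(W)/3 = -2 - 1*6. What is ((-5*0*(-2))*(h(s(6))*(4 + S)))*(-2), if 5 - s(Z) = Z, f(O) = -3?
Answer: 0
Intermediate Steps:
s(Z) = 5 - Z
h(W) = 24 (h(W) = -3*(-2 - 1*6) = -3*(-2 - 6) = -3*(-8) = 24)
S = -5 (S = -6 + (-3 + 4) = -6 + 1 = -5)
((-5*0*(-2))*(h(s(6))*(4 + S)))*(-2) = ((-5*0*(-2))*(24*(4 - 5)))*(-2) = ((0*(-2))*(24*(-1)))*(-2) = (0*(-24))*(-2) = 0*(-2) = 0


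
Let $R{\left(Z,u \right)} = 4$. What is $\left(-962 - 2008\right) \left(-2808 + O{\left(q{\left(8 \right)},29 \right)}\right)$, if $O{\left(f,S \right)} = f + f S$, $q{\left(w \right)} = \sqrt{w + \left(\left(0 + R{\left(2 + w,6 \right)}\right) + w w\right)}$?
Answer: $8339760 - 178200 \sqrt{19} \approx 7.563 \cdot 10^{6}$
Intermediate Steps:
$q{\left(w \right)} = \sqrt{4 + w + w^{2}}$ ($q{\left(w \right)} = \sqrt{w + \left(\left(0 + 4\right) + w w\right)} = \sqrt{w + \left(4 + w^{2}\right)} = \sqrt{4 + w + w^{2}}$)
$O{\left(f,S \right)} = f + S f$
$\left(-962 - 2008\right) \left(-2808 + O{\left(q{\left(8 \right)},29 \right)}\right) = \left(-962 - 2008\right) \left(-2808 + \sqrt{4 + 8 + 8^{2}} \left(1 + 29\right)\right) = - 2970 \left(-2808 + \sqrt{4 + 8 + 64} \cdot 30\right) = - 2970 \left(-2808 + \sqrt{76} \cdot 30\right) = - 2970 \left(-2808 + 2 \sqrt{19} \cdot 30\right) = - 2970 \left(-2808 + 60 \sqrt{19}\right) = 8339760 - 178200 \sqrt{19}$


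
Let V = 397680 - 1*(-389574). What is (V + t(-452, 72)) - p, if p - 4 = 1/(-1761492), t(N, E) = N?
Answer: 1385938382617/1761492 ≈ 7.8680e+5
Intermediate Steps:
V = 787254 (V = 397680 + 389574 = 787254)
p = 7045967/1761492 (p = 4 + 1/(-1761492) = 4 - 1/1761492 = 7045967/1761492 ≈ 4.0000)
(V + t(-452, 72)) - p = (787254 - 452) - 1*7045967/1761492 = 786802 - 7045967/1761492 = 1385938382617/1761492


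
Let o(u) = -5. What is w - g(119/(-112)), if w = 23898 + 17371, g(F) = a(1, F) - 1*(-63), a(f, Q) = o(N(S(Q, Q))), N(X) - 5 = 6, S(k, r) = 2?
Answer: 41211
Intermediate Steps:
N(X) = 11 (N(X) = 5 + 6 = 11)
a(f, Q) = -5
g(F) = 58 (g(F) = -5 - 1*(-63) = -5 + 63 = 58)
w = 41269
w - g(119/(-112)) = 41269 - 1*58 = 41269 - 58 = 41211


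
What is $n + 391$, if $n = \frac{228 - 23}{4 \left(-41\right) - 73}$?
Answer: $\frac{92462}{237} \approx 390.13$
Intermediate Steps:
$n = - \frac{205}{237}$ ($n = \frac{205}{-164 - 73} = \frac{205}{-237} = 205 \left(- \frac{1}{237}\right) = - \frac{205}{237} \approx -0.86498$)
$n + 391 = - \frac{205}{237} + 391 = \frac{92462}{237}$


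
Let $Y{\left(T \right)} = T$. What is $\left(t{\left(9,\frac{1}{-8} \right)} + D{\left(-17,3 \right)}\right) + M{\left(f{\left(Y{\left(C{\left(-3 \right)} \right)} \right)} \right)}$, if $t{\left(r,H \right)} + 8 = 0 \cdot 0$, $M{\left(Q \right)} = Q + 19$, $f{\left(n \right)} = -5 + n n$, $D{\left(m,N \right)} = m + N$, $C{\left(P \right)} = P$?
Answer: $1$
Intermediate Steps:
$D{\left(m,N \right)} = N + m$
$f{\left(n \right)} = -5 + n^{2}$
$M{\left(Q \right)} = 19 + Q$
$t{\left(r,H \right)} = -8$ ($t{\left(r,H \right)} = -8 + 0 \cdot 0 = -8 + 0 = -8$)
$\left(t{\left(9,\frac{1}{-8} \right)} + D{\left(-17,3 \right)}\right) + M{\left(f{\left(Y{\left(C{\left(-3 \right)} \right)} \right)} \right)} = \left(-8 + \left(3 - 17\right)\right) + \left(19 - \left(5 - \left(-3\right)^{2}\right)\right) = \left(-8 - 14\right) + \left(19 + \left(-5 + 9\right)\right) = -22 + \left(19 + 4\right) = -22 + 23 = 1$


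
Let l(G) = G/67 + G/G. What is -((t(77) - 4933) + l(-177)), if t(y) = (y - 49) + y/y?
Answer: 328678/67 ≈ 4905.6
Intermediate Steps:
t(y) = -48 + y (t(y) = (-49 + y) + 1 = -48 + y)
l(G) = 1 + G/67 (l(G) = G*(1/67) + 1 = G/67 + 1 = 1 + G/67)
-((t(77) - 4933) + l(-177)) = -(((-48 + 77) - 4933) + (1 + (1/67)*(-177))) = -((29 - 4933) + (1 - 177/67)) = -(-4904 - 110/67) = -1*(-328678/67) = 328678/67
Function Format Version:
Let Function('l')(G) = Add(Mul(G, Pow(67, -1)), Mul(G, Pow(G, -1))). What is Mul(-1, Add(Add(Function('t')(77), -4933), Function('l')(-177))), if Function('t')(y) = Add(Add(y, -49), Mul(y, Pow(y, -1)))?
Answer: Rational(328678, 67) ≈ 4905.6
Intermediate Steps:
Function('t')(y) = Add(-48, y) (Function('t')(y) = Add(Add(-49, y), 1) = Add(-48, y))
Function('l')(G) = Add(1, Mul(Rational(1, 67), G)) (Function('l')(G) = Add(Mul(G, Rational(1, 67)), 1) = Add(Mul(Rational(1, 67), G), 1) = Add(1, Mul(Rational(1, 67), G)))
Mul(-1, Add(Add(Function('t')(77), -4933), Function('l')(-177))) = Mul(-1, Add(Add(Add(-48, 77), -4933), Add(1, Mul(Rational(1, 67), -177)))) = Mul(-1, Add(Add(29, -4933), Add(1, Rational(-177, 67)))) = Mul(-1, Add(-4904, Rational(-110, 67))) = Mul(-1, Rational(-328678, 67)) = Rational(328678, 67)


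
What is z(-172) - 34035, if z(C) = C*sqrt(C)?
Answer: -34035 - 344*I*sqrt(43) ≈ -34035.0 - 2255.8*I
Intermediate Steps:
z(C) = C**(3/2)
z(-172) - 34035 = (-172)**(3/2) - 34035 = -344*I*sqrt(43) - 34035 = -34035 - 344*I*sqrt(43)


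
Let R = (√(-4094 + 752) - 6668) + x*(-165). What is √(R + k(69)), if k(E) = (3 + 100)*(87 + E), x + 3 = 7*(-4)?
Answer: √(14515 + I*√3342) ≈ 120.48 + 0.2399*I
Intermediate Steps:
x = -31 (x = -3 + 7*(-4) = -3 - 28 = -31)
R = -1553 + I*√3342 (R = (√(-4094 + 752) - 6668) - 31*(-165) = (√(-3342) - 6668) + 5115 = (I*√3342 - 6668) + 5115 = (-6668 + I*√3342) + 5115 = -1553 + I*√3342 ≈ -1553.0 + 57.81*I)
k(E) = 8961 + 103*E (k(E) = 103*(87 + E) = 8961 + 103*E)
√(R + k(69)) = √((-1553 + I*√3342) + (8961 + 103*69)) = √((-1553 + I*√3342) + (8961 + 7107)) = √((-1553 + I*√3342) + 16068) = √(14515 + I*√3342)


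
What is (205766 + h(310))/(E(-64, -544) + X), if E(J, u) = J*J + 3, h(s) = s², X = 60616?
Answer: 301866/64715 ≈ 4.6645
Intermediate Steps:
E(J, u) = 3 + J² (E(J, u) = J² + 3 = 3 + J²)
(205766 + h(310))/(E(-64, -544) + X) = (205766 + 310²)/((3 + (-64)²) + 60616) = (205766 + 96100)/((3 + 4096) + 60616) = 301866/(4099 + 60616) = 301866/64715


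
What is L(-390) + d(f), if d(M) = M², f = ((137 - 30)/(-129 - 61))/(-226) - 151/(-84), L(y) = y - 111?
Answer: -25296610418861/50820939225 ≈ -497.76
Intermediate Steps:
L(y) = -111 + y
f = 405808/225435 (f = (107/(-190))*(-1/226) - 151*(-1/84) = (107*(-1/190))*(-1/226) + 151/84 = -107/190*(-1/226) + 151/84 = 107/42940 + 151/84 = 405808/225435 ≈ 1.8001)
L(-390) + d(f) = (-111 - 390) + (405808/225435)² = -501 + 164680132864/50820939225 = -25296610418861/50820939225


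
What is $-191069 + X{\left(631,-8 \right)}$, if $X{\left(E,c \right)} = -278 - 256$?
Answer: $-191603$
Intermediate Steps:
$X{\left(E,c \right)} = -534$ ($X{\left(E,c \right)} = -278 - 256 = -534$)
$-191069 + X{\left(631,-8 \right)} = -191069 - 534 = -191603$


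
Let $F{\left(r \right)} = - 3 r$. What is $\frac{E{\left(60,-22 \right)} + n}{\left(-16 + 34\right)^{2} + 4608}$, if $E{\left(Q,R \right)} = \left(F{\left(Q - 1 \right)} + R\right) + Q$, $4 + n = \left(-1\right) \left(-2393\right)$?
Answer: $\frac{125}{274} \approx 0.4562$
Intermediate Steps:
$n = 2389$ ($n = -4 - -2393 = -4 + 2393 = 2389$)
$E{\left(Q,R \right)} = 3 + R - 2 Q$ ($E{\left(Q,R \right)} = \left(- 3 \left(Q - 1\right) + R\right) + Q = \left(- 3 \left(-1 + Q\right) + R\right) + Q = \left(\left(3 - 3 Q\right) + R\right) + Q = \left(3 + R - 3 Q\right) + Q = 3 + R - 2 Q$)
$\frac{E{\left(60,-22 \right)} + n}{\left(-16 + 34\right)^{2} + 4608} = \frac{\left(3 - 22 - 120\right) + 2389}{\left(-16 + 34\right)^{2} + 4608} = \frac{\left(3 - 22 - 120\right) + 2389}{18^{2} + 4608} = \frac{-139 + 2389}{324 + 4608} = \frac{2250}{4932} = 2250 \cdot \frac{1}{4932} = \frac{125}{274}$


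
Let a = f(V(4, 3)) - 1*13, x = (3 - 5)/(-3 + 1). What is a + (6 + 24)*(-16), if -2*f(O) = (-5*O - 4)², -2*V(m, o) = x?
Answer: -3953/8 ≈ -494.13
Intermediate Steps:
x = 1 (x = -2/(-2) = -2*(-½) = 1)
V(m, o) = -½ (V(m, o) = -½*1 = -½)
f(O) = -(-4 - 5*O)²/2 (f(O) = -(-5*O - 4)²/2 = -(-4 - 5*O)²/2)
a = -113/8 (a = -(4 + 5*(-½))²/2 - 1*13 = -(4 - 5/2)²/2 - 13 = -(3/2)²/2 - 13 = -½*9/4 - 13 = -9/8 - 13 = -113/8 ≈ -14.125)
a + (6 + 24)*(-16) = -113/8 + (6 + 24)*(-16) = -113/8 + 30*(-16) = -113/8 - 480 = -3953/8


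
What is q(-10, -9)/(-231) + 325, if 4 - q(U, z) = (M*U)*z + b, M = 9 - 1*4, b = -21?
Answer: 75500/231 ≈ 326.84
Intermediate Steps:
M = 5 (M = 9 - 4 = 5)
q(U, z) = 25 - 5*U*z (q(U, z) = 4 - ((5*U)*z - 21) = 4 - (5*U*z - 21) = 4 - (-21 + 5*U*z) = 4 + (21 - 5*U*z) = 25 - 5*U*z)
q(-10, -9)/(-231) + 325 = (25 - 5*(-10)*(-9))/(-231) + 325 = (25 - 450)*(-1/231) + 325 = -425*(-1/231) + 325 = 425/231 + 325 = 75500/231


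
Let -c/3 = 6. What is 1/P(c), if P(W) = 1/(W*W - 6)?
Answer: 318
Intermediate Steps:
c = -18 (c = -3*6 = -18)
P(W) = 1/(-6 + W**2) (P(W) = 1/(W**2 - 6) = 1/(-6 + W**2))
1/P(c) = 1/(1/(-6 + (-18)**2)) = 1/(1/(-6 + 324)) = 1/(1/318) = 318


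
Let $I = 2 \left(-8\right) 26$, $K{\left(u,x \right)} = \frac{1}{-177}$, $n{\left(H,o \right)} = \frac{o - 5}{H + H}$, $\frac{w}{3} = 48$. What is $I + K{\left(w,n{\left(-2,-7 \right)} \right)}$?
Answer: $- \frac{73633}{177} \approx -416.01$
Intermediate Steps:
$w = 144$ ($w = 3 \cdot 48 = 144$)
$n{\left(H,o \right)} = \frac{-5 + o}{2 H}$
$K{\left(u,x \right)} = - \frac{1}{177}$
$I = -416$ ($I = \left(-16\right) 26 = -416$)
$I + K{\left(w,n{\left(-2,-7 \right)} \right)} = -416 - \frac{1}{177} = - \frac{73633}{177}$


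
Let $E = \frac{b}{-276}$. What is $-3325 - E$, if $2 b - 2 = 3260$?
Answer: $- \frac{916069}{276} \approx -3319.1$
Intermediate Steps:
$b = 1631$ ($b = 1 + \frac{1}{2} \cdot 3260 = 1 + 1630 = 1631$)
$E = - \frac{1631}{276}$ ($E = \frac{1631}{-276} = 1631 \left(- \frac{1}{276}\right) = - \frac{1631}{276} \approx -5.9094$)
$-3325 - E = -3325 - - \frac{1631}{276} = -3325 + \frac{1631}{276} = - \frac{916069}{276}$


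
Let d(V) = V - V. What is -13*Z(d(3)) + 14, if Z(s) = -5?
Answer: 79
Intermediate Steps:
d(V) = 0
-13*Z(d(3)) + 14 = -13*(-5) + 14 = 65 + 14 = 79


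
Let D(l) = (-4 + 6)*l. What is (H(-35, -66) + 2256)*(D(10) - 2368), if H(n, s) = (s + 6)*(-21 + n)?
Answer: -13186368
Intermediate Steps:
D(l) = 2*l
H(n, s) = (-21 + n)*(6 + s) (H(n, s) = (6 + s)*(-21 + n) = (-21 + n)*(6 + s))
(H(-35, -66) + 2256)*(D(10) - 2368) = ((-126 - 21*(-66) + 6*(-35) - 35*(-66)) + 2256)*(2*10 - 2368) = ((-126 + 1386 - 210 + 2310) + 2256)*(20 - 2368) = (3360 + 2256)*(-2348) = 5616*(-2348) = -13186368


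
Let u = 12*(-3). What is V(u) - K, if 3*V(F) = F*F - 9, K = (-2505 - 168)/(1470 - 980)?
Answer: 212883/490 ≈ 434.46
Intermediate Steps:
u = -36
K = -2673/490 ≈ -5.4551
V(F) = -3 + F²/3 (V(F) = (F*F - 9)/3 = (F² - 9)/3 = (-9 + F²)/3 = -3 + F²/3)
V(u) - K = (-3 + (⅓)*(-36)²) - 1*(-2673/490) = (-3 + (⅓)*1296) + 2673/490 = (-3 + 432) + 2673/490 = 429 + 2673/490 = 212883/490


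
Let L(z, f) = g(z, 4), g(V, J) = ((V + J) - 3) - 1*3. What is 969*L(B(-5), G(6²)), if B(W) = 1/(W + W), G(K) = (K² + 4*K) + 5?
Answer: -20349/10 ≈ -2034.9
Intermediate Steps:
G(K) = 5 + K² + 4*K
B(W) = 1/(2*W)
g(V, J) = -6 + J + V (g(V, J) = ((J + V) - 3) - 3 = (-3 + J + V) - 3 = -6 + J + V)
L(z, f) = -2 + z (L(z, f) = -6 + 4 + z = -2 + z)
969*L(B(-5), G(6²)) = 969*(-2 + (½)/(-5)) = 969*(-2 + (½)*(-⅕)) = 969*(-2 - ⅒) = 969*(-21/10) = -20349/10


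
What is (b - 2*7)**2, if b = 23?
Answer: 81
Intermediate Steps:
(b - 2*7)**2 = (23 - 2*7)**2 = (23 - 14)**2 = 9**2 = 81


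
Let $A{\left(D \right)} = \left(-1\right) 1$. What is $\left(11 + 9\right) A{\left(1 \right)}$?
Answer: $-20$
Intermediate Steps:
$A{\left(D \right)} = -1$
$\left(11 + 9\right) A{\left(1 \right)} = \left(11 + 9\right) \left(-1\right) = 20 \left(-1\right) = -20$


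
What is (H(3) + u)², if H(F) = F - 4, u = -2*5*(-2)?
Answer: 361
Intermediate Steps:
u = 20 (u = -10*(-2) = 20)
H(F) = -4 + F
(H(3) + u)² = ((-4 + 3) + 20)² = (-1 + 20)² = 19² = 361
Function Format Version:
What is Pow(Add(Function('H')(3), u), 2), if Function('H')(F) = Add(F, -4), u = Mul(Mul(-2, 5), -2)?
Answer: 361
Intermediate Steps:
u = 20 (u = Mul(-10, -2) = 20)
Function('H')(F) = Add(-4, F)
Pow(Add(Function('H')(3), u), 2) = Pow(Add(Add(-4, 3), 20), 2) = Pow(Add(-1, 20), 2) = Pow(19, 2) = 361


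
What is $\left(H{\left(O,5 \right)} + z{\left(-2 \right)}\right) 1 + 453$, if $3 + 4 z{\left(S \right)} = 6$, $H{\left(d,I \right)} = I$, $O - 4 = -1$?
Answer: $\frac{1835}{4} \approx 458.75$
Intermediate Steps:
$O = 3$ ($O = 4 - 1 = 3$)
$z{\left(S \right)} = \frac{3}{4}$ ($z{\left(S \right)} = - \frac{3}{4} + \frac{1}{4} \cdot 6 = - \frac{3}{4} + \frac{3}{2} = \frac{3}{4}$)
$\left(H{\left(O,5 \right)} + z{\left(-2 \right)}\right) 1 + 453 = \left(5 + \frac{3}{4}\right) 1 + 453 = \frac{23}{4} \cdot 1 + 453 = \frac{23}{4} + 453 = \frac{1835}{4}$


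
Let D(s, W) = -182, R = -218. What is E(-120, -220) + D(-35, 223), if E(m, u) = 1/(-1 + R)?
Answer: -39859/219 ≈ -182.00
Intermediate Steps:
E(m, u) = -1/219 (E(m, u) = 1/(-1 - 218) = 1/(-219) = -1/219)
E(-120, -220) + D(-35, 223) = -1/219 - 182 = -39859/219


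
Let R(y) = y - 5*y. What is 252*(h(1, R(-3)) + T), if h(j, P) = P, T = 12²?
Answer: 39312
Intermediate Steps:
T = 144
R(y) = -4*y
252*(h(1, R(-3)) + T) = 252*(-4*(-3) + 144) = 252*(12 + 144) = 252*156 = 39312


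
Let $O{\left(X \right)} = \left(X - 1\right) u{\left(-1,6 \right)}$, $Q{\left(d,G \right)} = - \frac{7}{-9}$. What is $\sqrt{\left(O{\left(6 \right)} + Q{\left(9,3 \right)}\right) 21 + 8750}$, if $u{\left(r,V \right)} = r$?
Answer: $\frac{8 \sqrt{1218}}{3} \approx 93.066$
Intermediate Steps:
$Q{\left(d,G \right)} = \frac{7}{9}$ ($Q{\left(d,G \right)} = \left(-7\right) \left(- \frac{1}{9}\right) = \frac{7}{9}$)
$O{\left(X \right)} = 1 - X$ ($O{\left(X \right)} = \left(X - 1\right) \left(-1\right) = \left(-1 + X\right) \left(-1\right) = 1 - X$)
$\sqrt{\left(O{\left(6 \right)} + Q{\left(9,3 \right)}\right) 21 + 8750} = \sqrt{\left(\left(1 - 6\right) + \frac{7}{9}\right) 21 + 8750} = \sqrt{\left(-5 + \frac{7}{9}\right) 21 + 8750} = \sqrt{\left(- \frac{38}{9}\right) 21 + 8750} = \sqrt{- \frac{266}{3} + 8750} = \sqrt{\frac{25984}{3}} = \frac{8 \sqrt{1218}}{3}$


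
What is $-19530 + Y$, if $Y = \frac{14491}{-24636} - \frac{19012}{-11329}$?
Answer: $- \frac{5450543084227}{279101244} \approx -19529.0$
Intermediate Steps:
$Y = \frac{304211093}{279101244}$ ($Y = 14491 \left(- \frac{1}{24636}\right) - - \frac{19012}{11329} = - \frac{14491}{24636} + \frac{19012}{11329} = \frac{304211093}{279101244} \approx 1.09$)
$-19530 + Y = -19530 + \frac{304211093}{279101244} = - \frac{5450543084227}{279101244}$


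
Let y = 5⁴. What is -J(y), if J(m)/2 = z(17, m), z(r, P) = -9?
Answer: 18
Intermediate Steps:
y = 625
J(m) = -18 (J(m) = 2*(-9) = -18)
-J(y) = -1*(-18) = 18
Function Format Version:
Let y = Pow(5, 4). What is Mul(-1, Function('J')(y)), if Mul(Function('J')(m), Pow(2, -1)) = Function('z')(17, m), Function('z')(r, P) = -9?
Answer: 18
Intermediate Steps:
y = 625
Function('J')(m) = -18 (Function('J')(m) = Mul(2, -9) = -18)
Mul(-1, Function('J')(y)) = Mul(-1, -18) = 18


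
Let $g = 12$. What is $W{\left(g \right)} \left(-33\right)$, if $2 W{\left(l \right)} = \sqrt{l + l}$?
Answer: $- 33 \sqrt{6} \approx -80.833$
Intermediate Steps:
$W{\left(l \right)} = \frac{\sqrt{2} \sqrt{l}}{2}$ ($W{\left(l \right)} = \frac{\sqrt{l + l}}{2} = \frac{\sqrt{2 l}}{2} = \frac{\sqrt{2} \sqrt{l}}{2}$)
$W{\left(g \right)} \left(-33\right) = \frac{\sqrt{2} \sqrt{12}}{2} \left(-33\right) = \frac{\sqrt{2} \cdot 2 \sqrt{3}}{2} \left(-33\right) = \sqrt{6} \left(-33\right) = - 33 \sqrt{6}$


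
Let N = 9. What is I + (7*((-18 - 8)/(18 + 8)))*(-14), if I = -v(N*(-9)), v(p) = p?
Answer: 179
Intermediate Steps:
I = 81 (I = -9*(-9) = -1*(-81) = 81)
I + (7*((-18 - 8)/(18 + 8)))*(-14) = 81 + (7*((-18 - 8)/(18 + 8)))*(-14) = 81 + (7*(-26/26))*(-14) = 81 + (7*(-26*1/26))*(-14) = 81 + (7*(-1))*(-14) = 81 - 7*(-14) = 81 + 98 = 179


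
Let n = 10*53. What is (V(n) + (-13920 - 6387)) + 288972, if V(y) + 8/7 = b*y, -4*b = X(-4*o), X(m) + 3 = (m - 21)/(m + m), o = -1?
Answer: 30166407/112 ≈ 2.6934e+5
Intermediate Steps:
n = 530
X(m) = -3 + (-21 + m)/(2*m) (X(m) = -3 + (m - 21)/(m + m) = -3 + (-21 + m)/((2*m)) = -3 + (-21 + m)*(1/(2*m)) = -3 + (-21 + m)/(2*m))
b = 41/32 (b = -(-21 - (-20)*(-1))/(8*((-4*(-1)))) = -(-21 - 5*4)/(8*4) = -(-21 - 20)/(8*4) = -(-41)/(8*4) = -¼*(-41/8) = 41/32 ≈ 1.2813)
V(y) = -8/7 + 41*y/32
(V(n) + (-13920 - 6387)) + 288972 = ((-8/7 + (41/32)*530) + (-13920 - 6387)) + 288972 = ((-8/7 + 10865/16) - 20307) + 288972 = (75927/112 - 20307) + 288972 = -2198457/112 + 288972 = 30166407/112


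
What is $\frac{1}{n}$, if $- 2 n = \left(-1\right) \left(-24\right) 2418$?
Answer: $- \frac{1}{29016} \approx -3.4464 \cdot 10^{-5}$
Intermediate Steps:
$n = -29016$ ($n = - \frac{\left(-1\right) \left(-24\right) 2418}{2} = - \frac{24 \cdot 2418}{2} = \left(- \frac{1}{2}\right) 58032 = -29016$)
$\frac{1}{n} = \frac{1}{-29016} = - \frac{1}{29016}$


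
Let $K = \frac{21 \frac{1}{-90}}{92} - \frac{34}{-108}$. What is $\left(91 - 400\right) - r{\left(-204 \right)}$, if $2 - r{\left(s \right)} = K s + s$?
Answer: $- \frac{1197919}{2070} \approx -578.71$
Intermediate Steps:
$K = \frac{7757}{24840}$ ($K = 21 \left(- \frac{1}{90}\right) \frac{1}{92} - - \frac{17}{54} = \left(- \frac{7}{30}\right) \frac{1}{92} + \frac{17}{54} = - \frac{7}{2760} + \frac{17}{54} = \frac{7757}{24840} \approx 0.31228$)
$r{\left(s \right)} = 2 - \frac{32597 s}{24840}$ ($r{\left(s \right)} = 2 - \left(\frac{7757 s}{24840} + s\right) = 2 - \frac{32597 s}{24840}$)
$\left(91 - 400\right) - r{\left(-204 \right)} = \left(91 - 400\right) - \left(2 - - \frac{554149}{2070}\right) = \left(91 - 400\right) - \left(2 + \frac{554149}{2070}\right) = -309 - \frac{558289}{2070} = - \frac{1197919}{2070}$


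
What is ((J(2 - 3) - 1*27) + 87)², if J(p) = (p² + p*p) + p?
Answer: 3721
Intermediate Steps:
J(p) = p + 2*p² (J(p) = (p² + p²) + p = 2*p² + p = p + 2*p²)
((J(2 - 3) - 1*27) + 87)² = (((2 - 3)*(1 + 2*(2 - 3)) - 1*27) + 87)² = ((-(1 + 2*(-1)) - 27) + 87)² = ((-(1 - 2) - 27) + 87)² = ((-1*(-1) - 27) + 87)² = ((1 - 27) + 87)² = (-26 + 87)² = 61² = 3721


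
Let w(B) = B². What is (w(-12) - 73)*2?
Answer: 142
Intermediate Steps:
(w(-12) - 73)*2 = ((-12)² - 73)*2 = (144 - 73)*2 = 71*2 = 142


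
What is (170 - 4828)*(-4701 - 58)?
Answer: 22167422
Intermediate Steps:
(170 - 4828)*(-4701 - 58) = -4658*(-4759) = 22167422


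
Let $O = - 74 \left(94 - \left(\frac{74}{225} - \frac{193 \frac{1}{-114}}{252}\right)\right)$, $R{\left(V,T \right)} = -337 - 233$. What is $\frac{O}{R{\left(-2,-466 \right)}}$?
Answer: $\frac{2488981379}{204687000} \approx 12.16$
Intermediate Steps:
$R{\left(V,T \right)} = -570$ ($R{\left(V,T \right)} = -337 - 233 = -570$)
$O = - \frac{2488981379}{359100}$ ($O = - 74 \left(94 - \left(\frac{74}{225} - 193 \left(- \frac{1}{114}\right) \frac{1}{252}\right)\right) = - 74 \left(94 - \frac{241033}{718200}\right) = \left(-74\right) \frac{67269767}{718200} = - \frac{2488981379}{359100} \approx -6931.2$)
$\frac{O}{R{\left(-2,-466 \right)}} = - \frac{2488981379}{359100 \left(-570\right)} = \left(- \frac{2488981379}{359100}\right) \left(- \frac{1}{570}\right) = \frac{2488981379}{204687000}$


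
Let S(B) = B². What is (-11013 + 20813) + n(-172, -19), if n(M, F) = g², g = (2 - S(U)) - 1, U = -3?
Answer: 9864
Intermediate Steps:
g = -8 (g = (2 - 1*(-3)²) - 1 = (2 - 1*9) - 1 = (2 - 9) - 1 = -7 - 1 = -8)
n(M, F) = 64 (n(M, F) = (-8)² = 64)
(-11013 + 20813) + n(-172, -19) = (-11013 + 20813) + 64 = 9800 + 64 = 9864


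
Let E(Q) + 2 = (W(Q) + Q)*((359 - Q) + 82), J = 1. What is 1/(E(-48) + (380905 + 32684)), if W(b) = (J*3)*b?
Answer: 1/319699 ≈ 3.1279e-6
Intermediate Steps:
W(b) = 3*b (W(b) = (1*3)*b = 3*b)
E(Q) = -2 + 4*Q*(441 - Q) (E(Q) = -2 + (3*Q + Q)*((359 - Q) + 82) = -2 + (4*Q)*(441 - Q) = -2 + 4*Q*(441 - Q))
1/(E(-48) + (380905 + 32684)) = 1/((-2 - 4*(-48)² + 1764*(-48)) + (380905 + 32684)) = 1/((-2 - 4*2304 - 84672) + 413589) = 1/((-2 - 9216 - 84672) + 413589) = 1/(-93890 + 413589) = 1/319699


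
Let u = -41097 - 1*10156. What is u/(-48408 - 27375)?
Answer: 51253/75783 ≈ 0.67631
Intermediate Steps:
u = -51253 (u = -41097 - 10156 = -51253)
u/(-48408 - 27375) = -51253/(-48408 - 27375) = -51253/(-75783) = -51253*(-1/75783) = 51253/75783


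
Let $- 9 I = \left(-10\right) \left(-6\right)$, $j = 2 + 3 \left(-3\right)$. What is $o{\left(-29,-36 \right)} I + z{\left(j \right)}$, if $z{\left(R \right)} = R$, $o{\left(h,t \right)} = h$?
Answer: $\frac{559}{3} \approx 186.33$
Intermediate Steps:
$j = -7$ ($j = 2 - 9 = -7$)
$I = - \frac{20}{3}$ ($I = - \frac{\left(-10\right) \left(-6\right)}{9} = \left(- \frac{1}{9}\right) 60 = - \frac{20}{3} \approx -6.6667$)
$o{\left(-29,-36 \right)} I + z{\left(j \right)} = \left(-29\right) \left(- \frac{20}{3}\right) - 7 = \frac{580}{3} - 7 = \frac{559}{3}$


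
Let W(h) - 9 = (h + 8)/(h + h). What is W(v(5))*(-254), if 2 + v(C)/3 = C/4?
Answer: -17653/9 ≈ -1961.4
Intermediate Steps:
v(C) = -6 + 3*C/4 (v(C) = -6 + 3*(C/4) = -6 + 3*C/4)
W(h) = 9 + (8 + h)/(2*h) (W(h) = 9 + (h + 8)/(h + h) = 9 + (8 + h)/((2*h)) = 9 + (8 + h)*(1/(2*h)) = 9 + (8 + h)/(2*h))
W(v(5))*(-254) = (19/2 + 4/(-6 + (3/4)*5))*(-254) = (19/2 + 4/(-6 + 15/4))*(-254) = (19/2 + 4/(-9/4))*(-254) = (19/2 + 4*(-4/9))*(-254) = (19/2 - 16/9)*(-254) = (139/18)*(-254) = -17653/9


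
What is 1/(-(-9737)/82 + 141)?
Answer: 82/21299 ≈ 0.0038499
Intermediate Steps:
1/(-(-9737)/82 + 141) = 1/(-107*(-91/82) + 141) = 1/(9737/82 + 141) = 1/(21299/82) = 82/21299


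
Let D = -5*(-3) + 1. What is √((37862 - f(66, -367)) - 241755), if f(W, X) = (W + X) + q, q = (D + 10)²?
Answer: 2*I*√51067 ≈ 451.96*I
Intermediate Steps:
D = 16 (D = 15 + 1 = 16)
q = 676 (q = (16 + 10)² = 26² = 676)
f(W, X) = 676 + W + X (f(W, X) = (W + X) + 676 = 676 + W + X)
√((37862 - f(66, -367)) - 241755) = √((37862 - (676 + 66 - 367)) - 241755) = √((37862 - 1*375) - 241755) = √((37862 - 375) - 241755) = √(37487 - 241755) = √(-204268) = 2*I*√51067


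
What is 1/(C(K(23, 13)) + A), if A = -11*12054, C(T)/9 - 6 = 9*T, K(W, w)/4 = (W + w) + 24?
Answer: -1/113100 ≈ -8.8417e-6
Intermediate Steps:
K(W, w) = 96 + 4*W + 4*w (K(W, w) = 4*((W + w) + 24) = 4*(24 + W + w) = 96 + 4*W + 4*w)
C(T) = 54 + 81*T (C(T) = 54 + 9*(9*T) = 54 + 81*T)
A = -132594
1/(C(K(23, 13)) + A) = 1/((54 + 81*(96 + 4*23 + 4*13)) - 132594) = 1/((54 + 81*(96 + 92 + 52)) - 132594) = 1/((54 + 81*240) - 132594) = 1/((54 + 19440) - 132594) = 1/(19494 - 132594) = 1/(-113100) = -1/113100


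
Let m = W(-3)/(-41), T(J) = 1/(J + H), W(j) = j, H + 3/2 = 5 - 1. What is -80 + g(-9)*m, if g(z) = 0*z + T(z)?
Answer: -42646/533 ≈ -80.011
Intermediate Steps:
H = 5/2 (H = -3/2 + (5 - 1) = -3/2 + 4 = 5/2 ≈ 2.5000)
T(J) = 1/(5/2 + J) (T(J) = 1/(J + 5/2) = 1/(5/2 + J))
m = 3/41 (m = -3/(-41) = -3*(-1/41) = 3/41 ≈ 0.073171)
g(z) = 2/(5 + 2*z) (g(z) = 0*z + 2/(5 + 2*z) = 0 + 2/(5 + 2*z) = 2/(5 + 2*z))
-80 + g(-9)*m = -80 + (2/(5 + 2*(-9)))*(3/41) = -80 + (2/(5 - 18))*(3/41) = -80 + (2/(-13))*(3/41) = -80 + (2*(-1/13))*(3/41) = -80 - 2/13*3/41 = -80 - 6/533 = -42646/533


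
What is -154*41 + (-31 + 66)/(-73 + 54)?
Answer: -120001/19 ≈ -6315.8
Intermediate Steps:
-154*41 + (-31 + 66)/(-73 + 54) = -6314 + 35/(-19) = -6314 + 35*(-1/19) = -6314 - 35/19 = -120001/19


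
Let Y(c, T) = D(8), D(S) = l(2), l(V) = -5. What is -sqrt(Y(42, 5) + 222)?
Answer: -sqrt(217) ≈ -14.731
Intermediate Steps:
D(S) = -5
Y(c, T) = -5
-sqrt(Y(42, 5) + 222) = -sqrt(-5 + 222) = -sqrt(217)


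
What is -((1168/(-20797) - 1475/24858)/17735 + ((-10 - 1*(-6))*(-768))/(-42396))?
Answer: 2347345759969387/32392294015410630 ≈ 0.072466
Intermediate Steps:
-((1168/(-20797) - 1475/24858)/17735 + ((-10 - 1*(-6))*(-768))/(-42396)) = -((1168*(-1/20797) - 1475*1/24858)*(1/17735) + ((-10 + 6)*(-768))*(-1/42396)) = -((-1168/20797 - 1475/24858)*(1/17735) - 4*(-768)*(-1/42396)) = -(-59709719/516971826*1/17735 + 3072*(-1/42396)) = -(-59709719/9168495334110 - 256/3533) = -1*(-2347345759969387/32392294015410630) = 2347345759969387/32392294015410630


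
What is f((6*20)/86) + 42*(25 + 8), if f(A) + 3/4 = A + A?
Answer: 238743/172 ≈ 1388.0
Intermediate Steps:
f(A) = -3/4 + 2*A (f(A) = -3/4 + (A + A) = -3/4 + 2*A)
f((6*20)/86) + 42*(25 + 8) = (-3/4 + 2*((6*20)/86)) + 42*(25 + 8) = (-3/4 + 2*(120*(1/86))) + 42*33 = (-3/4 + 2*(60/43)) + 1386 = (-3/4 + 120/43) + 1386 = 351/172 + 1386 = 238743/172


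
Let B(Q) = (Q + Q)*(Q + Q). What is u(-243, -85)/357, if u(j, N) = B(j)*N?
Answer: -393660/7 ≈ -56237.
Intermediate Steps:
B(Q) = 4*Q**2 (B(Q) = (2*Q)*(2*Q) = 4*Q**2)
u(j, N) = 4*N*j**2 (u(j, N) = (4*j**2)*N = 4*N*j**2)
u(-243, -85)/357 = (4*(-85)*(-243)**2)/357 = (4*(-85)*59049)*(1/357) = -20076660*1/357 = -393660/7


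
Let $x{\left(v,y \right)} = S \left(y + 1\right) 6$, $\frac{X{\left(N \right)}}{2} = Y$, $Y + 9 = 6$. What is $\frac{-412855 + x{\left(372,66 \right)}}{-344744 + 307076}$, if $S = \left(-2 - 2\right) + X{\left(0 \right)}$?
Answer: $\frac{416875}{37668} \approx 11.067$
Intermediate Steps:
$Y = -3$ ($Y = -9 + 6 = -3$)
$X{\left(N \right)} = -6$ ($X{\left(N \right)} = 2 \left(-3\right) = -6$)
$S = -10$ ($S = \left(-2 - 2\right) - 6 = -4 - 6 = -10$)
$x{\left(v,y \right)} = -60 - 60 y$ ($x{\left(v,y \right)} = - 10 \left(y + 1\right) 6 = - 10 \left(1 + y\right) 6 = \left(-10 - 10 y\right) 6 = -60 - 60 y$)
$\frac{-412855 + x{\left(372,66 \right)}}{-344744 + 307076} = \frac{-412855 - 4020}{-344744 + 307076} = \frac{-412855 - 4020}{-37668} = \left(-412855 - 4020\right) \left(- \frac{1}{37668}\right) = \left(-416875\right) \left(- \frac{1}{37668}\right) = \frac{416875}{37668}$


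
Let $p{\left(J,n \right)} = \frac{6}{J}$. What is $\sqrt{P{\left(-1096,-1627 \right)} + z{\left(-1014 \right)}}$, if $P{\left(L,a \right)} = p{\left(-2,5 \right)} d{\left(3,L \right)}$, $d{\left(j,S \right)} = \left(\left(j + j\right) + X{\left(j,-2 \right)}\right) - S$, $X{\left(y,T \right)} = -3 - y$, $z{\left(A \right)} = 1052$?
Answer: $2 i \sqrt{559} \approx 47.286 i$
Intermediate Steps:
$d{\left(j,S \right)} = -3 + j - S$ ($d{\left(j,S \right)} = \left(\left(j + j\right) - \left(3 + j\right)\right) - S = \left(2 j - \left(3 + j\right)\right) - S = \left(-3 + j\right) - S = -3 + j - S$)
$P{\left(L,a \right)} = 3 L$ ($P{\left(L,a \right)} = \frac{6}{-2} \left(-3 + 3 - L\right) = 6 \left(- \frac{1}{2}\right) \left(- L\right) = - 3 \left(- L\right) = 3 L$)
$\sqrt{P{\left(-1096,-1627 \right)} + z{\left(-1014 \right)}} = \sqrt{3 \left(-1096\right) + 1052} = \sqrt{-3288 + 1052} = \sqrt{-2236} = 2 i \sqrt{559}$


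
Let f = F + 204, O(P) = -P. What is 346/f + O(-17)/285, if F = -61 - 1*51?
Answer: 50087/13110 ≈ 3.8205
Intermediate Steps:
F = -112 (F = -61 - 51 = -112)
f = 92 (f = -112 + 204 = 92)
346/f + O(-17)/285 = 346/92 - 1*(-17)/285 = 346*(1/92) + 17*(1/285) = 173/46 + 17/285 = 50087/13110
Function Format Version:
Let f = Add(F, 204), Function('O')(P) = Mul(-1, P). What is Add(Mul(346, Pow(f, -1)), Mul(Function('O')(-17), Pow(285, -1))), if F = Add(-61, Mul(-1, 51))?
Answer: Rational(50087, 13110) ≈ 3.8205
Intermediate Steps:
F = -112 (F = Add(-61, -51) = -112)
f = 92 (f = Add(-112, 204) = 92)
Add(Mul(346, Pow(f, -1)), Mul(Function('O')(-17), Pow(285, -1))) = Add(Mul(346, Pow(92, -1)), Mul(Mul(-1, -17), Pow(285, -1))) = Add(Mul(346, Rational(1, 92)), Mul(17, Rational(1, 285))) = Add(Rational(173, 46), Rational(17, 285)) = Rational(50087, 13110)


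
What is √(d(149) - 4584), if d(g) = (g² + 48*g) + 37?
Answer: √24806 ≈ 157.50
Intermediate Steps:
d(g) = 37 + g² + 48*g
√(d(149) - 4584) = √((37 + 149² + 48*149) - 4584) = √((37 + 22201 + 7152) - 4584) = √(29390 - 4584) = √24806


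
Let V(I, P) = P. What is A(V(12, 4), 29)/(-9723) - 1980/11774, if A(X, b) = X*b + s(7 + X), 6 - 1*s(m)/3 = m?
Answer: -1460051/8177043 ≈ -0.17855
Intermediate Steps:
s(m) = 18 - 3*m
A(X, b) = -3 - 3*X + X*b (A(X, b) = X*b + (18 - 3*(7 + X)) = X*b + (18 + (-21 - 3*X)) = X*b + (-3 - 3*X) = -3 - 3*X + X*b)
A(V(12, 4), 29)/(-9723) - 1980/11774 = (-3 - 3*4 + 4*29)/(-9723) - 1980/11774 = (-3 - 12 + 116)*(-1/9723) - 1980*1/11774 = 101*(-1/9723) - 990/5887 = -101/9723 - 990/5887 = -1460051/8177043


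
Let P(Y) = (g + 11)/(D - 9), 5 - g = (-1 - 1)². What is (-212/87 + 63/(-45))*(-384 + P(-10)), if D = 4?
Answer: 1074836/725 ≈ 1482.5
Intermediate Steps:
g = 1 (g = 5 - (-1 - 1)² = 5 - 1*(-2)² = 5 - 1*4 = 5 - 4 = 1)
P(Y) = -12/5 (P(Y) = (1 + 11)/(4 - 9) = 12/(-5) = 12*(-⅕) = -12/5)
(-212/87 + 63/(-45))*(-384 + P(-10)) = (-212/87 + 63/(-45))*(-384 - 12/5) = (-212*1/87 + 63*(-1/45))*(-1932/5) = (-212/87 - 7/5)*(-1932/5) = -1669/435*(-1932/5) = 1074836/725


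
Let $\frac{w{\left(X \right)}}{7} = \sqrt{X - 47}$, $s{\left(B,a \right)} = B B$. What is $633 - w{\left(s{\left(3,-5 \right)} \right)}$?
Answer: $633 - 7 i \sqrt{38} \approx 633.0 - 43.151 i$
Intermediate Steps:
$s{\left(B,a \right)} = B^{2}$
$w{\left(X \right)} = 7 \sqrt{-47 + X}$ ($w{\left(X \right)} = 7 \sqrt{X - 47} = 7 \sqrt{-47 + X}$)
$633 - w{\left(s{\left(3,-5 \right)} \right)} = 633 - 7 \sqrt{-47 + 3^{2}} = 633 - 7 \sqrt{-47 + 9} = 633 - 7 \sqrt{-38} = 633 - 7 i \sqrt{38}$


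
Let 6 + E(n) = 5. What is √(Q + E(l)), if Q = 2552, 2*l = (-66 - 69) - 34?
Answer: √2551 ≈ 50.507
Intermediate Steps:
l = -169/2 (l = ((-66 - 69) - 34)/2 = (-135 - 34)/2 = (½)*(-169) = -169/2 ≈ -84.500)
E(n) = -1 (E(n) = -6 + 5 = -1)
√(Q + E(l)) = √(2552 - 1) = √2551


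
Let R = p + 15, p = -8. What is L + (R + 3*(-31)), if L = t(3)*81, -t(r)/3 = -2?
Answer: 400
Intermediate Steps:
R = 7 (R = -8 + 15 = 7)
t(r) = 6 (t(r) = -3*(-2) = 6)
L = 486 (L = 6*81 = 486)
L + (R + 3*(-31)) = 486 + (7 + 3*(-31)) = 486 + (7 - 93) = 486 - 86 = 400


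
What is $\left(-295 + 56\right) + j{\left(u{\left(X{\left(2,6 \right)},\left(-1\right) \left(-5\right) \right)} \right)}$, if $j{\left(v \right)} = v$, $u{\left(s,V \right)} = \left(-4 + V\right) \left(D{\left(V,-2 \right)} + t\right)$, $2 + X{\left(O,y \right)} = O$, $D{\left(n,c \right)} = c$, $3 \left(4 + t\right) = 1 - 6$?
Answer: $- \frac{740}{3} \approx -246.67$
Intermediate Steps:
$t = - \frac{17}{3}$ ($t = -4 + \frac{1 - 6}{3} = -4 + \frac{1}{3} \left(-5\right) = -4 - \frac{5}{3} = - \frac{17}{3} \approx -5.6667$)
$X{\left(O,y \right)} = -2 + O$
$u{\left(s,V \right)} = \frac{92}{3} - \frac{23 V}{3}$ ($u{\left(s,V \right)} = \left(-4 + V\right) \left(-2 - \frac{17}{3}\right) = \left(-4 + V\right) \left(- \frac{23}{3}\right) = \frac{92}{3} - \frac{23 V}{3}$)
$\left(-295 + 56\right) + j{\left(u{\left(X{\left(2,6 \right)},\left(-1\right) \left(-5\right) \right)} \right)} = \left(-295 + 56\right) + \left(\frac{92}{3} - \frac{23 \left(\left(-1\right) \left(-5\right)\right)}{3}\right) = -239 + \left(\frac{92}{3} - \frac{115}{3}\right) = -239 - \frac{23}{3} = - \frac{740}{3}$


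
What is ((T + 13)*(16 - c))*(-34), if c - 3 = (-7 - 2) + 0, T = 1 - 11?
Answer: -2244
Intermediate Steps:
T = -10
c = -6 (c = 3 + ((-7 - 2) + 0) = 3 + (-9 + 0) = 3 - 9 = -6)
((T + 13)*(16 - c))*(-34) = ((-10 + 13)*(16 - 1*(-6)))*(-34) = (3*(16 + 6))*(-34) = (3*22)*(-34) = 66*(-34) = -2244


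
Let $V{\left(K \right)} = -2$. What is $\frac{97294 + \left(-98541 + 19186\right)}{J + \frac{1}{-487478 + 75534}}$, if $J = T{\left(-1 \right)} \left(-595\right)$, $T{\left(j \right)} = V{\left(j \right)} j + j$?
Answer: $- \frac{7389863416}{245106681} \approx -30.15$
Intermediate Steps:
$T{\left(j \right)} = - j$ ($T{\left(j \right)} = - 2 j + j = - j$)
$J = -595$ ($J = \left(-1\right) \left(-1\right) \left(-595\right) = 1 \left(-595\right) = -595$)
$\frac{97294 + \left(-98541 + 19186\right)}{J + \frac{1}{-487478 + 75534}} = \frac{97294 + \left(-98541 + 19186\right)}{-595 + \frac{1}{-487478 + 75534}} = \frac{97294 - 79355}{-595 + \frac{1}{-411944}} = \frac{17939}{-595 - \frac{1}{411944}} = \frac{17939}{- \frac{245106681}{411944}} = 17939 \left(- \frac{411944}{245106681}\right) = - \frac{7389863416}{245106681}$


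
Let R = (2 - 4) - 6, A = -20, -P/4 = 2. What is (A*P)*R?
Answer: -1280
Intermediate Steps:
P = -8 (P = -4*2 = -8)
R = -8 (R = -2 - 6 = -8)
(A*P)*R = -20*(-8)*(-8) = 160*(-8) = -1280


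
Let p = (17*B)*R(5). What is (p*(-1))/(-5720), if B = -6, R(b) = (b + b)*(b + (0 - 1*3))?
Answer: -51/143 ≈ -0.35664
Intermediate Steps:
R(b) = 2*b*(-3 + b) (R(b) = (2*b)*(b + (0 - 3)) = (2*b)*(b - 3) = (2*b)*(-3 + b) = 2*b*(-3 + b))
p = -2040 (p = (17*(-6))*(2*5*(-3 + 5)) = -204*5*2 = -102*20 = -2040)
(p*(-1))/(-5720) = -2040*(-1)/(-5720) = 2040*(-1/5720) = -51/143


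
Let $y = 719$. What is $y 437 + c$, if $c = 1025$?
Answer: $315228$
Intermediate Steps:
$y 437 + c = 719 \cdot 437 + 1025 = 314203 + 1025 = 315228$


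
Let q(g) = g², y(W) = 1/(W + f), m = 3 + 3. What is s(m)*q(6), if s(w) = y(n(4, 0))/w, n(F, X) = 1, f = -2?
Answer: -6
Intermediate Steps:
m = 6
y(W) = 1/(-2 + W) (y(W) = 1/(W - 2) = 1/(-2 + W))
s(w) = -1/w (s(w) = 1/((-2 + 1)*w) = 1/((-1)*w) = -1/w)
s(m)*q(6) = -1/6*6² = -1*⅙*36 = -⅙*36 = -6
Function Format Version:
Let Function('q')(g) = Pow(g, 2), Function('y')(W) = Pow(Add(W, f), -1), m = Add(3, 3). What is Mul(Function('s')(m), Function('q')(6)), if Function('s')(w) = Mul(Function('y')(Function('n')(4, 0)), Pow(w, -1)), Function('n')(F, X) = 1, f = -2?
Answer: -6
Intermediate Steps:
m = 6
Function('y')(W) = Pow(Add(-2, W), -1) (Function('y')(W) = Pow(Add(W, -2), -1) = Pow(Add(-2, W), -1))
Function('s')(w) = Mul(-1, Pow(w, -1)) (Function('s')(w) = Mul(Pow(Add(-2, 1), -1), Pow(w, -1)) = Mul(Pow(-1, -1), Pow(w, -1)) = Mul(-1, Pow(w, -1)))
Mul(Function('s')(m), Function('q')(6)) = Mul(Mul(-1, Pow(6, -1)), Pow(6, 2)) = Mul(Mul(-1, Rational(1, 6)), 36) = Mul(Rational(-1, 6), 36) = -6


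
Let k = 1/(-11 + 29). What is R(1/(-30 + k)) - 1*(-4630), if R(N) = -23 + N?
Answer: 2483155/539 ≈ 4607.0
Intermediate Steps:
k = 1/18 ≈ 0.055556
R(1/(-30 + k)) - 1*(-4630) = (-23 + 1/(-30 + 1/18)) - 1*(-4630) = (-23 + 1/(-539/18)) + 4630 = (-23 - 18/539) + 4630 = -12415/539 + 4630 = 2483155/539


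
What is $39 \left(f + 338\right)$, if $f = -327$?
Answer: $429$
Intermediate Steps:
$39 \left(f + 338\right) = 39 \left(-327 + 338\right) = 39 \cdot 11 = 429$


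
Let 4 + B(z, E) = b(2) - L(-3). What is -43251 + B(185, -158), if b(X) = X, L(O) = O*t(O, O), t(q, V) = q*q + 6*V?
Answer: -43280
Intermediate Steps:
t(q, V) = q² + 6*V
L(O) = O*(O² + 6*O)
B(z, E) = -29 (B(z, E) = -4 + (2 - (-3)²*(6 - 3)) = -4 + (2 - 9*3) = -4 + (2 - 1*27) = -4 + (2 - 27) = -4 - 25 = -29)
-43251 + B(185, -158) = -43251 - 29 = -43280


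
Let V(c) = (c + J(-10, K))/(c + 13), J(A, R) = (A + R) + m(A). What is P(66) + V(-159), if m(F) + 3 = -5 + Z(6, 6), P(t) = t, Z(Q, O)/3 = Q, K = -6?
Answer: 9801/146 ≈ 67.130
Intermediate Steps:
Z(Q, O) = 3*Q
m(F) = 10 (m(F) = -3 + (-5 + 3*6) = -3 + (-5 + 18) = -3 + 13 = 10)
J(A, R) = 10 + A + R (J(A, R) = (A + R) + 10 = 10 + A + R)
V(c) = (-6 + c)/(13 + c) (V(c) = (c + (10 - 10 - 6))/(c + 13) = (c - 6)/(13 + c) = (-6 + c)/(13 + c))
P(66) + V(-159) = 66 + (-6 - 159)/(13 - 159) = 66 - 165/(-146) = 66 - 1/146*(-165) = 66 + 165/146 = 9801/146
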